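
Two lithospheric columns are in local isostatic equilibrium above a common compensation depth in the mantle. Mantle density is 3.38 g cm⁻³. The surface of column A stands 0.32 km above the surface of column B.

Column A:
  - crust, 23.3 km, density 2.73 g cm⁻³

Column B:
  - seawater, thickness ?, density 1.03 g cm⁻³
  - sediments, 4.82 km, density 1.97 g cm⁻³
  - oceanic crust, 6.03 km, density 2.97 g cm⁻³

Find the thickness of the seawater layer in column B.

2.04 km

Take the compensation level at the base of the deeper column (depth z_c below the surface of column A) and equate Σ ρ_i t_i down to z_c; mantle fills any gap and the z_c terms cancel.
Column A: 23.3×2.73 + (z_c − 23.3)×3.38
Column B: 0.32×0 + x×1.03 + 4.82×1.97 + 6.03×2.97 + (z_c − 0.32 − 10.85 − x)×3.38
The z_c×3.38 term appears on both sides and cancels. Collect the known terms of each column as K = Σ(ρt)_known − 3.38 × (depth of known layers): K_A = 63.609 − 3.38×23.3 = −15.145; K_B = 27.4045 − 3.38×(0.32 + 10.85) = −10.3501.
Balance: K_A = K_B − x×(3.38 − 1.03), so x = (K_B − K_A)/(3.38 − 1.03) = 4.7949/2.35 = 2.04 km.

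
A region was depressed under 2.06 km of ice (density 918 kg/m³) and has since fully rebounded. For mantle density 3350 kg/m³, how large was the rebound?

Removing the load lets mantle flow back in; uplift u satisfies ρ_ice t = ρ_m u.
u = t ρ_ice/ρ_m = 2.06 km × 918/3350 = 0.565 km.

0.565 km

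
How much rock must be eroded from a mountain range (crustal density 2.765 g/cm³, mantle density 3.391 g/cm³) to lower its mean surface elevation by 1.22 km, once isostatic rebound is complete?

6.61 km

Net drop Δ = e − u = e − e ρ_c/ρ_m = e (ρ_m − ρ_c)/ρ_m.
e = Δ ρ_m/(ρ_m − ρ_c) = 1.22 km × 3.391/0.626 = 6.61 km.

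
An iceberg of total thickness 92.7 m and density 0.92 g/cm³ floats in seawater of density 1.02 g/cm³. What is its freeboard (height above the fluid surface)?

Floating equilibrium: submerged depth d = t ρ_obj/ρ_fluid = 92.7 m × 0.92/1.02 = 83.61 m.
Freeboard = t − d = 92.7 m − 83.61 m = 9.09 m.

9.09 m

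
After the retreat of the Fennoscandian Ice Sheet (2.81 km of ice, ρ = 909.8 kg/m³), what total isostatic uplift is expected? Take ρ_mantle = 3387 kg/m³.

Removing the load lets mantle flow back in; uplift u satisfies ρ_ice t = ρ_m u.
u = t ρ_ice/ρ_m = 2.81 km × 909.8/3387 = 0.755 km.

0.755 km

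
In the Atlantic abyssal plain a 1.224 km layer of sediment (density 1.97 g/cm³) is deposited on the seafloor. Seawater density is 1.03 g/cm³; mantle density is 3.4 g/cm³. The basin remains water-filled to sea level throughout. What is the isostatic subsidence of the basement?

Submarine loading: the sediment displaces seawater, and the subsidence is in turn flooded, so s (ρ_m − ρ_w) = t (ρ_sed − ρ_w).
s = 1.224 km × (1.97 − 1.03) / (3.4 − 1.03) = 0.485 km.

0.485 km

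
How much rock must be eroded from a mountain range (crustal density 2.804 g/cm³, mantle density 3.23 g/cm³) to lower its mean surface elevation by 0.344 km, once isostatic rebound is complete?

Net drop Δ = e − u = e − e ρ_c/ρ_m = e (ρ_m − ρ_c)/ρ_m.
e = Δ ρ_m/(ρ_m − ρ_c) = 0.344 km × 3.23/0.426 = 2.61 km.

2.61 km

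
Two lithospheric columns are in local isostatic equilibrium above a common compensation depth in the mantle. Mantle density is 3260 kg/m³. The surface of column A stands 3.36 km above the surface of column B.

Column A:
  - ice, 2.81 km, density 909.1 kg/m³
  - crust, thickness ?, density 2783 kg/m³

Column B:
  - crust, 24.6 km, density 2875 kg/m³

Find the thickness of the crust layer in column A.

Take the compensation level at the base of the deeper column (depth z_c below the surface of column A) and equate Σ ρ_i t_i down to z_c; mantle fills any gap and the z_c terms cancel.
Column A: 2.81×909.1 + x×2783 + (z_c − 2.81 − x)×3260
Column B: 3.36×0 + 24.6×2875 + (z_c − 3.36 − 24.6)×3260
The z_c×3260 term appears on both sides and cancels. Collect the known terms of each column as K = Σ(ρt)_known − 3260 × (depth of known layers): K_A = 2554.571 − 3260×2.81 = −6606.029; K_B = 70725 − 3260×(3.36 + 24.6) = −20424.6.
Balance: K_A − x×(3260 − 2783) = K_B, so x = (K_A − K_B)/(3260 − 2783) = 13818.6/477 = 29 km.

29 km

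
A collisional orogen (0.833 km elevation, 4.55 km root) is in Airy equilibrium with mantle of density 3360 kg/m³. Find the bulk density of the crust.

ρ_c h = (ρ_m − ρ_c) r → ρ_c (h + r) = ρ_m r → ρ_c = ρ_m r / (h + r).
ρ_c = 3360 × 4.55 km / (0.833 km + 4.55 km) = 2840 kg/m³.

2840 kg/m³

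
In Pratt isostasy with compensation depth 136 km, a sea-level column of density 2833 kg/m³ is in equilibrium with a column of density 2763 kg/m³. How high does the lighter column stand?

3.45 km

ρ_ref D = ρ (D + h) → h = D (ρ_ref − ρ)/ρ.
h = 136 km × (2833 − 2763)/2763 = 3.45 km.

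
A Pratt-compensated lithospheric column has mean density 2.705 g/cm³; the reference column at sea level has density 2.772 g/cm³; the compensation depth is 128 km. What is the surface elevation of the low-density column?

ρ_ref D = ρ (D + h) → h = D (ρ_ref − ρ)/ρ.
h = 128 km × (2.772 − 2.705)/2.705 = 3.17 km.

3.17 km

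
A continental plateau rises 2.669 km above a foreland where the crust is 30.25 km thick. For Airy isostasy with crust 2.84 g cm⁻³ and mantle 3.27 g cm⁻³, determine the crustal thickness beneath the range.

50.5 km

Root depth r = h ρ_c / (ρ_m − ρ_c) = 2.669 km × 2.84 / 0.43 = 17.63 km.
Total thickness = T + h + r = 30.25 km + 2.669 km + 17.63 km = 50.5 km.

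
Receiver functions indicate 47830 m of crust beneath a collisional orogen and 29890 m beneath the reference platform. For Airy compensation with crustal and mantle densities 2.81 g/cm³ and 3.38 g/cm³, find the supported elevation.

Excess crust Δ = 47830 m − 29890 m = 17940 m, split between elevation h and root r with h + r = Δ.
Airy balance ρ_c h = (ρ_m − ρ_c) r gives r = h ρ_c/(ρ_m − ρ_c), so h (1 + ρ_c/(ρ_m − ρ_c)) = Δ, i.e. h = Δ (ρ_m − ρ_c)/ρ_m.
h = 17940 m × 0.57/3.38 = 3030 m.

3030 m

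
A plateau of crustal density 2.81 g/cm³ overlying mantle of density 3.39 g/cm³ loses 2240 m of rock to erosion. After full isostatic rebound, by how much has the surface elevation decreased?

383 m

Rebound u = e ρ_c/ρ_m = 2240 m × 2.81/3.39 = 1857 m.
Net surface drop = e − u = 2240 m − 1857 m = e (ρ_m − ρ_c)/ρ_m = 383 m.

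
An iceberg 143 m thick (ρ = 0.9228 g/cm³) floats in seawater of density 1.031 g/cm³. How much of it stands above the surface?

15 m

Floating equilibrium: submerged depth d = t ρ_obj/ρ_fluid = 143 m × 0.9228/1.031 = 128 m.
Freeboard = t − d = 143 m − 128 m = 15 m.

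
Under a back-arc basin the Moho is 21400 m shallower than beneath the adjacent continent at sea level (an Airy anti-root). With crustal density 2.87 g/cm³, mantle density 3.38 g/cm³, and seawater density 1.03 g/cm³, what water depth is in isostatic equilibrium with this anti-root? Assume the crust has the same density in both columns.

5930 m

Replacing a thickness d of crust by seawater at the top must be balanced by replacing crust with mantle at the base: d (ρ_c − ρ_w) = a (ρ_m − ρ_c).
d = a (ρ_m − ρ_c)/(ρ_c − ρ_w) = 21400 m × 0.51/1.84 = 5930 m.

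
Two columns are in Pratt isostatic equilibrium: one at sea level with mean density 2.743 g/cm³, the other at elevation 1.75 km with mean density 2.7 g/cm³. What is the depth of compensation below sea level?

ρ_ref D = ρ (D + h) → D (ρ_ref − ρ) = ρ h.
D = ρ h/(ρ_ref − ρ) = 2.7 × 1.75 km/(2.743 − 2.7) = 110 km.

110 km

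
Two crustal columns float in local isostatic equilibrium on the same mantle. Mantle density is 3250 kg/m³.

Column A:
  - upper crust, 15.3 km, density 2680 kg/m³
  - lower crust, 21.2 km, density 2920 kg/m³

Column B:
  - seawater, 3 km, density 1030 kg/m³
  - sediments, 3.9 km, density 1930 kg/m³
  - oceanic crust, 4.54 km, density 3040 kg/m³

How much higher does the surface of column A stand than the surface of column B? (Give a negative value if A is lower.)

0.909 km

For any compensation level in the mantle, the mantle terms cancel and isostasy reduces to e = (Σt_A − Σt_B) − (Σ(ρt)_A − Σ(ρt)_B) / ρ_m.
Σt_A = 36.5 km; Σt_B = 11.44 km; Σ(ρt)_A = 102908; Σ(ρt)_B = 24418.6 (in km·kg/m³).
e = (36.5 − 11.44) − (102908 − 24418.6) / 3250 = 0.909 km.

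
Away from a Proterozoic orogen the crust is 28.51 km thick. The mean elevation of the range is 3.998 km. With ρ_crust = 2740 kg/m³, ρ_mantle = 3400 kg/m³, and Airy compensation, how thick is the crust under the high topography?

Root depth r = h ρ_c / (ρ_m − ρ_c) = 3.998 km × 2740 / 660 = 16.6 km.
Total thickness = T + h + r = 28.51 km + 3.998 km + 16.6 km = 49.1 km.

49.1 km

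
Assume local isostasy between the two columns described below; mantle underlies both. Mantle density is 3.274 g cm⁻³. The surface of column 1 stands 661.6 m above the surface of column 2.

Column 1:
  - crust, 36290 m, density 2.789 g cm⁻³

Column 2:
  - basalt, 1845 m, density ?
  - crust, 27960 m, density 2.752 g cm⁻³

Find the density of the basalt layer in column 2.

Take the compensation level at the base of the deeper column (depth z_c below the surface of column 1) and equate Σ ρ_i t_i down to z_c; mantle fills any gap and the z_c terms cancel.
Column 1: 36290×2.789 + (z_c − 36290)×3.274
Column 2: 661.6×0 + 1845×ρ + 27960×2.752 + (z_c − 661.6 − 29805)×3.274
The z_c×3.274 term appears on both sides and cancels. Collect the known terms of each column as K = Σ(ρt)_known − 3.274 × (depth of known layers): K_1 = 101212.81 − 3.274×36290 = −17600.65; K_2 = 76945.92 − 3.274×(661.6 + 29805) = −22801.7284.
Balance: K_1 = K_2 + 1845×ρ, so ρ = (K_1 − K_2)/1845 = 5201.08/1845 = 2.82 g cm⁻³.

2.82 g cm⁻³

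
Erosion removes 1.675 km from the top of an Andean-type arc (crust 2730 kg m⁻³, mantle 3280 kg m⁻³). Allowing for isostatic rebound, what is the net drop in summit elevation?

0.281 km

Rebound u = e ρ_c/ρ_m = 1.675 km × 2730/3280 = 1.394 km.
Net surface drop = e − u = 1.675 km − 1.394 km = e (ρ_m − ρ_c)/ρ_m = 0.281 km.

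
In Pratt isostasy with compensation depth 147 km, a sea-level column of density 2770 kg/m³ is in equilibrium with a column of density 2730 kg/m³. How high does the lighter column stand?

ρ_ref D = ρ (D + h) → h = D (ρ_ref − ρ)/ρ.
h = 147 km × (2770 − 2730)/2730 = 2.15 km.

2.15 km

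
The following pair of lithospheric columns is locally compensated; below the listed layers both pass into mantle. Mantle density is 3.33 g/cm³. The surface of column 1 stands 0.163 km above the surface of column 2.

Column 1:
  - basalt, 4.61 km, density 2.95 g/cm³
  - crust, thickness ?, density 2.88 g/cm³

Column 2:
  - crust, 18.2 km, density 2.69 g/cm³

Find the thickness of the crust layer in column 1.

Take the compensation level at the base of the deeper column (depth z_c below the surface of column 1) and equate Σ ρ_i t_i down to z_c; mantle fills any gap and the z_c terms cancel.
Column 1: 4.61×2.95 + x×2.88 + (z_c − 4.61 − x)×3.33
Column 2: 0.163×0 + 18.2×2.69 + (z_c − 0.163 − 18.2)×3.33
The z_c×3.33 term appears on both sides and cancels. Collect the known terms of each column as K = Σ(ρt)_known − 3.33 × (depth of known layers): K_1 = 13.5995 − 3.33×4.61 = −1.7518; K_2 = 48.958 − 3.33×(0.163 + 18.2) = −12.19079.
Balance: K_1 − x×(3.33 − 2.88) = K_2, so x = (K_1 − K_2)/(3.33 − 2.88) = 10.439/0.45 = 23.2 km.

23.2 km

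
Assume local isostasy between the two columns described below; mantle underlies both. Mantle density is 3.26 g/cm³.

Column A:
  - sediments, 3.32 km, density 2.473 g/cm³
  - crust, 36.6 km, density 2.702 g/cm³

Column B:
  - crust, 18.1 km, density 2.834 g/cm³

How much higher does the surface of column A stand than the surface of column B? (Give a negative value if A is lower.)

For any compensation level in the mantle, the mantle terms cancel and isostasy reduces to e = (Σt_A − Σt_B) − (Σ(ρt)_A − Σ(ρt)_B) / ρ_m.
Σt_A = 39.92 km; Σt_B = 18.1 km; Σ(ρt)_A = 107.10356; Σ(ρt)_B = 51.2954 (in km·g/cm³).
e = (39.92 − 18.1) − (107.10356 − 51.2954) / 3.26 = 4.7 km.

4.7 km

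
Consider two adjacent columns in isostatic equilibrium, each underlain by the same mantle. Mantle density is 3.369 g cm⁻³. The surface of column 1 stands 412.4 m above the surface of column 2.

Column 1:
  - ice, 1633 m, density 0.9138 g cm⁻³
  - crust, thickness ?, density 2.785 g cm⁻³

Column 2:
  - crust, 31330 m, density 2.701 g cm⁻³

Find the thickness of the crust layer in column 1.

Take the compensation level at the base of the deeper column (depth z_c below the surface of column 1) and equate Σ ρ_i t_i down to z_c; mantle fills any gap and the z_c terms cancel.
Column 1: 1633×0.9138 + x×2.785 + (z_c − 1633 − x)×3.369
Column 2: 412.4×0 + 31330×2.701 + (z_c − 412.4 − 31330)×3.369
The z_c×3.369 term appears on both sides and cancels. Collect the known terms of each column as K = Σ(ρt)_known − 3.369 × (depth of known layers): K_1 = 1492.2354 − 3.369×1633 = −4009.3416; K_2 = 84622.33 − 3.369×(412.4 + 31330) = −22317.8156.
Balance: K_1 − x×(3.369 − 2.785) = K_2, so x = (K_1 − K_2)/(3.369 − 2.785) = 18308.5/0.584 = 31400 m.

31400 m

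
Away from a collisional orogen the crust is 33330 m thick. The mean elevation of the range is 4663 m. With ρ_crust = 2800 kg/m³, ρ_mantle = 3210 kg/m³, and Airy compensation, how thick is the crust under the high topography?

69800 m

Root depth r = h ρ_c / (ρ_m − ρ_c) = 4663 m × 2800 / 410 = 31840 m.
Total thickness = T + h + r = 33330 m + 4663 m + 31840 m = 69800 m.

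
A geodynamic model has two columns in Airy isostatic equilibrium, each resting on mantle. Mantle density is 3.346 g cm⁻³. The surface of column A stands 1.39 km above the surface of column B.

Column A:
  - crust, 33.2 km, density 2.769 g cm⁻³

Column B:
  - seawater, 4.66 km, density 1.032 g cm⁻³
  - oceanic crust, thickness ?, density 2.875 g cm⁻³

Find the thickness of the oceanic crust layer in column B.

Take the compensation level at the base of the deeper column (depth z_c below the surface of column A) and equate Σ ρ_i t_i down to z_c; mantle fills any gap and the z_c terms cancel.
Column A: 33.2×2.769 + (z_c − 33.2)×3.346
Column B: 1.39×0 + 4.66×1.032 + x×2.875 + (z_c − 1.39 − 4.66 − x)×3.346
The z_c×3.346 term appears on both sides and cancels. Collect the known terms of each column as K = Σ(ρt)_known − 3.346 × (depth of known layers): K_A = 91.9308 − 3.346×33.2 = −19.1564; K_B = 4.80912 − 3.346×(1.39 + 4.66) = −15.43418.
Balance: K_A = K_B − x×(3.346 − 2.875), so x = (K_B − K_A)/(3.346 − 2.875) = 3.72222/0.471 = 7.9 km.

7.9 km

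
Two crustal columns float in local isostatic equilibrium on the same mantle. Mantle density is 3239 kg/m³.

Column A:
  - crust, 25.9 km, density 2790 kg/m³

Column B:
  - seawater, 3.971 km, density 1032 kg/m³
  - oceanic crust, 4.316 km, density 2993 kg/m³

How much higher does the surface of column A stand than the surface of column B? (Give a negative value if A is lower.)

0.557 km

For any compensation level in the mantle, the mantle terms cancel and isostasy reduces to e = (Σt_A − Σt_B) − (Σ(ρt)_A − Σ(ρt)_B) / ρ_m.
Σt_A = 25.9 km; Σt_B = 8.287 km; Σ(ρt)_A = 72261; Σ(ρt)_B = 17015.86 (in km·kg/m³).
e = (25.9 − 8.287) − (72261 − 17015.86) / 3239 = 0.557 km.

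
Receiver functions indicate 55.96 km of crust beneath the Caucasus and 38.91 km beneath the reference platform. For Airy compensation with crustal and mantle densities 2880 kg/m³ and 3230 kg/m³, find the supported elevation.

Excess crust Δ = 55.96 km − 38.91 km = 17.05 km, split between elevation h and root r with h + r = Δ.
Airy balance ρ_c h = (ρ_m − ρ_c) r gives r = h ρ_c/(ρ_m − ρ_c), so h (1 + ρ_c/(ρ_m − ρ_c)) = Δ, i.e. h = Δ (ρ_m − ρ_c)/ρ_m.
h = 17.05 km × 350/3230 = 1.85 km.

1.85 km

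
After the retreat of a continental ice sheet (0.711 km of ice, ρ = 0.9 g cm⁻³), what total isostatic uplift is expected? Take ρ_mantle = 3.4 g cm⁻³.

Removing the load lets mantle flow back in; uplift u satisfies ρ_ice t = ρ_m u.
u = t ρ_ice/ρ_m = 0.711 km × 0.9/3.4 = 0.188 km.

0.188 km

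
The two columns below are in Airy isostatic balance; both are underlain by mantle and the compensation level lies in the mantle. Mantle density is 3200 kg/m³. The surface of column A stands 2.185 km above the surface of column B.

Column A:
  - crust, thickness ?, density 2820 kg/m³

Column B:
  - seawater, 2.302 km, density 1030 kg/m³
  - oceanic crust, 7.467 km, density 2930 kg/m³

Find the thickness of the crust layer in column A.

36.9 km

Take the compensation level at the base of the deeper column (depth z_c below the surface of column A) and equate Σ ρ_i t_i down to z_c; mantle fills any gap and the z_c terms cancel.
Column A: x×2820 + (z_c − 0 − x)×3200
Column B: 2.185×0 + 2.302×1030 + 7.467×2930 + (z_c − 2.185 − 9.769)×3200
The z_c×3200 term appears on both sides and cancels. Collect the known terms of each column as K = Σ(ρt)_known − 3200 × (depth of known layers): K_A = 0 − 3200×0 = 0; K_B = 24249.37 − 3200×(2.185 + 9.769) = −14003.43.
Balance: K_A − x×(3200 − 2820) = K_B, so x = (K_A − K_B)/(3200 − 2820) = 14003.4/380 = 36.9 km.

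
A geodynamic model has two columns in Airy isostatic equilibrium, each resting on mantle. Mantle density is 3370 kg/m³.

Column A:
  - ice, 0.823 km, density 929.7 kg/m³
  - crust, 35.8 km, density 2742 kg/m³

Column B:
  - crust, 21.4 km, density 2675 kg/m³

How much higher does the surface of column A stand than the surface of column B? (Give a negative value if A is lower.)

For any compensation level in the mantle, the mantle terms cancel and isostasy reduces to e = (Σt_A − Σt_B) − (Σ(ρt)_A − Σ(ρt)_B) / ρ_m.
Σt_A = 36.623 km; Σt_B = 21.4 km; Σ(ρt)_A = 98928.7431; Σ(ρt)_B = 57245 (in km·kg/m³).
e = (36.623 − 21.4) − (98928.7431 − 57245) / 3370 = 2.85 km.

2.85 km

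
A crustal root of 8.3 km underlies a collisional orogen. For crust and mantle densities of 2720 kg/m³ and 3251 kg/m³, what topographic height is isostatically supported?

Equating mass per unit area of the two columns: ρ_c h = (ρ_m − ρ_c) r.
h = r (ρ_m − ρ_c) / ρ_c = 8.3 km × (3251 − 2720) / 2720 = 1.62 km.

1.62 km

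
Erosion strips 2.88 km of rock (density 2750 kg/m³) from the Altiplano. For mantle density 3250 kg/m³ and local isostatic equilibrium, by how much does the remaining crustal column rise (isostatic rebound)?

Unloading: uplift u = e ρ_c/ρ_m = 2.88 km × 2750/3250 = 2.44 km.

2.44 km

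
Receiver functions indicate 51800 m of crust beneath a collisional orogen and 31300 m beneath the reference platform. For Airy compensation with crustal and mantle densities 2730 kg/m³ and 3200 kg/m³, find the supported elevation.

Excess crust Δ = 51800 m − 31300 m = 20500 m, split between elevation h and root r with h + r = Δ.
Airy balance ρ_c h = (ρ_m − ρ_c) r gives r = h ρ_c/(ρ_m − ρ_c), so h (1 + ρ_c/(ρ_m − ρ_c)) = Δ, i.e. h = Δ (ρ_m − ρ_c)/ρ_m.
h = 20500 m × 470/3200 = 3010 m.

3010 m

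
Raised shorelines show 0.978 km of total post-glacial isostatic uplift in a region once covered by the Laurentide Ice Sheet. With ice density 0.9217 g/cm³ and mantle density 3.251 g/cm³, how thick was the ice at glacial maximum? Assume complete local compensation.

3.45 km

u = t ρ_ice/ρ_m → t = u ρ_m/ρ_ice = 0.978 km × 3.251/0.9217 = 3.45 km.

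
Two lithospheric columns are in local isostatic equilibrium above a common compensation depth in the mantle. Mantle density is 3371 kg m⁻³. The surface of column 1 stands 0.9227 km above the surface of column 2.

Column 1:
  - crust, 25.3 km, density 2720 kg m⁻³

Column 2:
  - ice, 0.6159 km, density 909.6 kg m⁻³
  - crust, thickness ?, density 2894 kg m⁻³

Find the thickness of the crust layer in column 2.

24.8 km

Take the compensation level at the base of the deeper column (depth z_c below the surface of column 1) and equate Σ ρ_i t_i down to z_c; mantle fills any gap and the z_c terms cancel.
Column 1: 25.3×2720 + (z_c − 25.3)×3371
Column 2: 0.9227×0 + 0.6159×909.6 + x×2894 + (z_c − 0.9227 − 0.6159 − x)×3371
The z_c×3371 term appears on both sides and cancels. Collect the known terms of each column as K = Σ(ρt)_known − 3371 × (depth of known layers): K_1 = 68816 − 3371×25.3 = −16470.3; K_2 = 560.22264 − 3371×(0.9227 + 0.6159) = −4626.39796.
Balance: K_1 = K_2 − x×(3371 − 2894), so x = (K_2 − K_1)/(3371 − 2894) = 11843.9/477 = 24.8 km.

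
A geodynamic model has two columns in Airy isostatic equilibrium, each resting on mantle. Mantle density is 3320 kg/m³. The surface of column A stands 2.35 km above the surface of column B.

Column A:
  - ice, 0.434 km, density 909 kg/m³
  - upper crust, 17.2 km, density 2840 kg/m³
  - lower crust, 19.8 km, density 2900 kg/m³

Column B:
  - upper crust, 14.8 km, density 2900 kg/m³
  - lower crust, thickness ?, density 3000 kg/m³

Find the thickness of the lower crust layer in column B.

Take the compensation level at the base of the deeper column (depth z_c below the surface of column A) and equate Σ ρ_i t_i down to z_c; mantle fills any gap and the z_c terms cancel.
Column A: 0.434×909 + 17.2×2840 + 19.8×2900 + (z_c − 37.434)×3320
Column B: 2.35×0 + 14.8×2900 + x×3000 + (z_c − 2.35 − 14.8 − x)×3320
The z_c×3320 term appears on both sides and cancels. Collect the known terms of each column as K = Σ(ρt)_known − 3320 × (depth of known layers): K_A = 106662.506 − 3320×37.434 = −17618.374; K_B = 42920 − 3320×(2.35 + 14.8) = −14018.
Balance: K_A = K_B − x×(3320 − 3000), so x = (K_B − K_A)/(3320 − 3000) = 3600.37/320 = 11.3 km.

11.3 km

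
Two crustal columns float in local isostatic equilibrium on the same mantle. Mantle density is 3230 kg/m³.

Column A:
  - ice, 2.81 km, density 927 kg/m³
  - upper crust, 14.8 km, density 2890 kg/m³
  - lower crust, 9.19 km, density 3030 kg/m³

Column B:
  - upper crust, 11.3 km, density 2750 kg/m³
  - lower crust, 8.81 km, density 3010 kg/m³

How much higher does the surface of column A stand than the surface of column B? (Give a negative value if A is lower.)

For any compensation level in the mantle, the mantle terms cancel and isostasy reduces to e = (Σt_A − Σt_B) − (Σ(ρt)_A − Σ(ρt)_B) / ρ_m.
Σt_A = 26.8 km; Σt_B = 20.11 km; Σ(ρt)_A = 73222.57; Σ(ρt)_B = 57593.1 (in km·kg/m³).
e = (26.8 − 20.11) − (73222.57 − 57593.1) / 3230 = 1.85 km.

1.85 km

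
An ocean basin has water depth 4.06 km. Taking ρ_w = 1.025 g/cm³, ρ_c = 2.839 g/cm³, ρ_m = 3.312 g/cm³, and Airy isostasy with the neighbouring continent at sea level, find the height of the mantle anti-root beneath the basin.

15.6 km

Equating mass per unit area of the two columns: replacing crust with seawater at the top is compensated by replacing crust with mantle at the base: d (ρ_c − ρ_w) = a (ρ_m − ρ_c).
a = d (ρ_c − ρ_w)/(ρ_m − ρ_c) = 4.06 km × 1.814/0.473 = 15.6 km.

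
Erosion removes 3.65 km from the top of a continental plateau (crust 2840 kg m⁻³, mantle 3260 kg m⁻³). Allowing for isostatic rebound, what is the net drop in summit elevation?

0.47 km

Rebound u = e ρ_c/ρ_m = 3.65 km × 2840/3260 = 3.18 km.
Net surface drop = e − u = 3.65 km − 3.18 km = e (ρ_m − ρ_c)/ρ_m = 0.47 km.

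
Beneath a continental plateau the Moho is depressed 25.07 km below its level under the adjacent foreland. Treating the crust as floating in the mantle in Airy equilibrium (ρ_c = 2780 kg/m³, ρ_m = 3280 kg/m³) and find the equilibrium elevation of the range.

Equating mass per unit area of the two columns: ρ_c h = (ρ_m − ρ_c) r.
h = r (ρ_m − ρ_c) / ρ_c = 25.07 km × (3280 − 2780) / 2780 = 4.51 km.

4.51 km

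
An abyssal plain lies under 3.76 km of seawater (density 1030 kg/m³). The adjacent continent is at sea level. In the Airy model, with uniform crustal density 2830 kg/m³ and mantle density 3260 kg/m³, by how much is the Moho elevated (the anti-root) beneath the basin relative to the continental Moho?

15.7 km

Isostatic balance requires: replacing crust with seawater at the top is compensated by replacing crust with mantle at the base: d (ρ_c − ρ_w) = a (ρ_m − ρ_c).
a = d (ρ_c − ρ_w)/(ρ_m − ρ_c) = 3.76 km × 1800/430 = 15.7 km.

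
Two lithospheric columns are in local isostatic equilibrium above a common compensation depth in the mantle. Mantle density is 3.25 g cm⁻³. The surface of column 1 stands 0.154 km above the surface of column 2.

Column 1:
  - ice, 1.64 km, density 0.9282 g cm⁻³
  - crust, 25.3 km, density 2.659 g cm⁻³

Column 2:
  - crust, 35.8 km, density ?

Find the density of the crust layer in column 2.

Take the compensation level at the base of the deeper column (depth z_c below the surface of column 1) and equate Σ ρ_i t_i down to z_c; mantle fills any gap and the z_c terms cancel.
Column 1: 1.64×0.9282 + 25.3×2.659 + (z_c − 26.94)×3.25
Column 2: 0.154×0 + 35.8×ρ + (z_c − 0.154 − 35.8)×3.25
The z_c×3.25 term appears on both sides and cancels. Collect the known terms of each column as K = Σ(ρt)_known − 3.25 × (depth of known layers): K_1 = 68.794948 − 3.25×26.94 = −18.760052; K_2 = 0 − 3.25×(0.154 + 35.8) = −116.8505.
Balance: K_1 = K_2 + 35.8×ρ, so ρ = (K_1 − K_2)/35.8 = 98.0904/35.8 = 2.74 g cm⁻³.

2.74 g cm⁻³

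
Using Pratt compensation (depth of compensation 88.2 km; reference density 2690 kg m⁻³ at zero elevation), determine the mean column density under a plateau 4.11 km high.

Pratt balance: ρ_ref D = ρ (D + h).
ρ = ρ_ref D/(D + h) = 2690 × 88.2 km/(88.2 km + 4.11 km) = 2570 kg m⁻³.

2570 kg m⁻³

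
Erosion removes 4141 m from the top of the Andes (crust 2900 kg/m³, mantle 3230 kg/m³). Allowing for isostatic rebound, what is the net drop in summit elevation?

Rebound u = e ρ_c/ρ_m = 4141 m × 2900/3230 = 3718 m.
Net surface drop = e − u = 4141 m − 3718 m = e (ρ_m − ρ_c)/ρ_m = 423 m.

423 m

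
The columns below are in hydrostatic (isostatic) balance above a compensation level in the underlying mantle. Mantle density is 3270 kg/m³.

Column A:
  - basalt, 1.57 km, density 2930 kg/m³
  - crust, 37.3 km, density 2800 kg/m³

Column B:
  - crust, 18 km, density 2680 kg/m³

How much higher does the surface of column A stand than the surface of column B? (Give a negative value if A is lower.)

2.28 km

For any compensation level in the mantle, the mantle terms cancel and isostasy reduces to e = (Σt_A − Σt_B) − (Σ(ρt)_A − Σ(ρt)_B) / ρ_m.
Σt_A = 38.87 km; Σt_B = 18 km; Σ(ρt)_A = 109040.1; Σ(ρt)_B = 48240 (in km·kg/m³).
e = (38.87 − 18) − (109040.1 − 48240) / 3270 = 2.28 km.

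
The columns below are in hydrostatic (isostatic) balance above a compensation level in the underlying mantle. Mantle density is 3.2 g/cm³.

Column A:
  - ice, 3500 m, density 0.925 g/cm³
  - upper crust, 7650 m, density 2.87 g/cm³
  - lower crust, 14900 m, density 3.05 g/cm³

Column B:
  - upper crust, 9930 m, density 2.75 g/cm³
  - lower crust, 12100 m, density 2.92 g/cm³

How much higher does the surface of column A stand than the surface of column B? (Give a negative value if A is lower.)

For any compensation level in the mantle, the mantle terms cancel and isostasy reduces to e = (Σt_A − Σt_B) − (Σ(ρt)_A − Σ(ρt)_B) / ρ_m.
Σt_A = 26050 m; Σt_B = 22030 m; Σ(ρt)_A = 70638; Σ(ρt)_B = 62639.5 (in m·g/cm³).
e = (26050 − 22030) − (70638 − 62639.5) / 3.2 = 1520 m.

1520 m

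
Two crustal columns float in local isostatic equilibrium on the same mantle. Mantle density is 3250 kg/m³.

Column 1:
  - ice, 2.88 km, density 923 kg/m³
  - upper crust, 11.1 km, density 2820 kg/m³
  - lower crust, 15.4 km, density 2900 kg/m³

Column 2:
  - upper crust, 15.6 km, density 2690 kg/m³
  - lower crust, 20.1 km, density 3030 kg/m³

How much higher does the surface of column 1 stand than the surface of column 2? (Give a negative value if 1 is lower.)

1.14 km

For any compensation level in the mantle, the mantle terms cancel and isostasy reduces to e = (Σt_1 − Σt_2) − (Σ(ρt)_1 − Σ(ρt)_2) / ρ_m.
Σt_1 = 29.38 km; Σt_2 = 35.7 km; Σ(ρt)_1 = 78620.24; Σ(ρt)_2 = 102867 (in km·kg/m³).
e = (29.38 − 35.7) − (78620.24 − 102867) / 3250 = 1.14 km.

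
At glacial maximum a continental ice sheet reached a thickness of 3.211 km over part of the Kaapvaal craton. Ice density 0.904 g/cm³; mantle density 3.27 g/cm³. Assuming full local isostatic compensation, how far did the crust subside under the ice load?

Balancing pressure at the compensation depth: the ice load ρ_ice t is balanced by mantle displaced below, ρ_m s.
s = t ρ_ice / ρ_m = 3.211 km × 0.904/3.27 = 0.888 km.

0.888 km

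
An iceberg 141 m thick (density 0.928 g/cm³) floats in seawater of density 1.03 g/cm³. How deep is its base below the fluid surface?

Draft d = t ρ_obj/ρ_fluid = 141 m × 0.928/1.03 = 127 m.

127 m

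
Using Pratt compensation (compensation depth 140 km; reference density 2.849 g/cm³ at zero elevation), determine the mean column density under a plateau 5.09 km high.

2.75 g/cm³

Pratt balance: ρ_ref D = ρ (D + h).
ρ = ρ_ref D/(D + h) = 2.849 × 140 km/(140 km + 5.09 km) = 2.75 g/cm³.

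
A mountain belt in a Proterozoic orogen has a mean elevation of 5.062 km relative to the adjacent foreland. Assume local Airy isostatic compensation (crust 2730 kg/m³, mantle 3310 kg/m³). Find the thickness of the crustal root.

23.8 km

Equating mass per unit area of the two columns: the weight of the topography is balanced by the buoyancy of the root, ρ_c h = (ρ_m − ρ_c) r.
r = h · ρ_c / (ρ_m − ρ_c) = 5.062 km × 2730 / (3310 − 2730) = 23.8 km.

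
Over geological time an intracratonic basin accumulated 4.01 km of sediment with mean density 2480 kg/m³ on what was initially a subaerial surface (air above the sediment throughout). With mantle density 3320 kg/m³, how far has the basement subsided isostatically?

3 km

Subaerial load: s = t ρ_sed / ρ_m = 4.01 km × 2480/3320 = 3 km.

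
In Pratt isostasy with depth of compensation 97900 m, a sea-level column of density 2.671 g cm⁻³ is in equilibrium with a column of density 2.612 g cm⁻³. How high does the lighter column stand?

2210 m

ρ_ref D = ρ (D + h) → h = D (ρ_ref − ρ)/ρ.
h = 97900 m × (2.671 − 2.612)/2.612 = 2210 m.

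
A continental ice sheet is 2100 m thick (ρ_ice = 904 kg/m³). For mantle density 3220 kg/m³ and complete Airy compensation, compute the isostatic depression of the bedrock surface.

590 m

By Archimedes' principle applied to the lithosphere: the ice load ρ_ice t is balanced by mantle displaced below, ρ_m s.
s = t ρ_ice / ρ_m = 2100 m × 904/3220 = 590 m.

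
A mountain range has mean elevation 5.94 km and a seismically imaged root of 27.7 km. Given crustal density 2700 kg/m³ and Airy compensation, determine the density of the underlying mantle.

Airy balance: ρ_c h = (ρ_m − ρ_c) r → ρ_m = ρ_c (1 + h/r).
ρ_m = 2700 × (1 + 5.94 km/27.7 km) = 3280 kg/m³.

3280 kg/m³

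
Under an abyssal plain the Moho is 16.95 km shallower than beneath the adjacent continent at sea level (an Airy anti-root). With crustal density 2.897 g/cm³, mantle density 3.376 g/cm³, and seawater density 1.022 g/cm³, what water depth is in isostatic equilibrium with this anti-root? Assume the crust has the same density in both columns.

4.33 km

Replacing a thickness d of crust by seawater at the top must be balanced by replacing crust with mantle at the base: d (ρ_c − ρ_w) = a (ρ_m − ρ_c).
d = a (ρ_m − ρ_c)/(ρ_c − ρ_w) = 16.95 km × 0.479/1.875 = 4.33 km.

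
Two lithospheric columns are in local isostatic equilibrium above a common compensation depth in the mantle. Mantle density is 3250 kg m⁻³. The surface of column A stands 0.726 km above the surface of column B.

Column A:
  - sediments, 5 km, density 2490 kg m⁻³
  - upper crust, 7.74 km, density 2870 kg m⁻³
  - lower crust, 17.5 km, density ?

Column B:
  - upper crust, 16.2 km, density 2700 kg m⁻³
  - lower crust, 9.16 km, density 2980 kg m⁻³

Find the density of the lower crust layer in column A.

Take the compensation level at the base of the deeper column (depth z_c below the surface of column A) and equate Σ ρ_i t_i down to z_c; mantle fills any gap and the z_c terms cancel.
Column A: 5×2490 + 7.74×2870 + 17.5×ρ + (z_c − 30.24)×3250
Column B: 0.726×0 + 16.2×2700 + 9.16×2980 + (z_c − 0.726 − 25.36)×3250
The z_c×3250 term appears on both sides and cancels. Collect the known terms of each column as K = Σ(ρt)_known − 3250 × (depth of known layers): K_A = 34663.8 − 3250×30.24 = −63616.2; K_B = 71036.8 − 3250×(0.726 + 25.36) = −13742.7.
Balance: K_A + 17.5×ρ = K_B, so ρ = (K_B − K_A)/17.5 = 49873.5/17.5 = 2850 kg m⁻³.

2850 kg m⁻³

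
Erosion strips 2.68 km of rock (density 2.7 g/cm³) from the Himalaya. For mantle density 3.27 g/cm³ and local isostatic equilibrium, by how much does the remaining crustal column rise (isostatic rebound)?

Unloading: uplift u = e ρ_c/ρ_m = 2.68 km × 2.7/3.27 = 2.21 km.

2.21 km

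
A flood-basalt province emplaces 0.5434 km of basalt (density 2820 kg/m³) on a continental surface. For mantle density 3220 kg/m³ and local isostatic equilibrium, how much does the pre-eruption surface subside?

Subaerial loading: s = t ρ_load / ρ_m.
s = 0.5434 km × 2820/3220 = 0.476 km.

0.476 km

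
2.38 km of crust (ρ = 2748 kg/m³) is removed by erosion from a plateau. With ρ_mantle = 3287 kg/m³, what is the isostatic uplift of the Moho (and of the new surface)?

1.99 km

Unloading: uplift u = e ρ_c/ρ_m = 2.38 km × 2748/3287 = 1.99 km.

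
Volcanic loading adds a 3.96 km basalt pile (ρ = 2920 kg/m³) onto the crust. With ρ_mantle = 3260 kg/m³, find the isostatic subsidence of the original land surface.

Subaerial loading: s = t ρ_load / ρ_m.
s = 3.96 km × 2920/3260 = 3.55 km.

3.55 km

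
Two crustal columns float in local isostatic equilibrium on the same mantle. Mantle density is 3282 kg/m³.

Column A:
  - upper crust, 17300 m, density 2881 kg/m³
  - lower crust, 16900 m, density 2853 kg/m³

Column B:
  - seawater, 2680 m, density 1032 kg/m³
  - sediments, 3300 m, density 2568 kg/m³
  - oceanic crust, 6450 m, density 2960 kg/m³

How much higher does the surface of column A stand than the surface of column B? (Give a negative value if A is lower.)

For any compensation level in the mantle, the mantle terms cancel and isostasy reduces to e = (Σt_A − Σt_B) − (Σ(ρt)_A − Σ(ρt)_B) / ρ_m.
Σt_A = 34200 m; Σt_B = 12430 m; Σ(ρt)_A = 98057000; Σ(ρt)_B = 30332160 (in m·kg/m³).
e = (34200 − 12430) − (98057000 − 30332160) / 3282 = 1130 m.

1130 m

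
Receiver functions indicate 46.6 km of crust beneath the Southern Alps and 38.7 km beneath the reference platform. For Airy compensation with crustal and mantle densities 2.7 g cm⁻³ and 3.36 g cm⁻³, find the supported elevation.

Excess crust Δ = 46.6 km − 38.7 km = 7.9 km, split between elevation h and root r with h + r = Δ.
Airy balance ρ_c h = (ρ_m − ρ_c) r gives r = h ρ_c/(ρ_m − ρ_c), so h (1 + ρ_c/(ρ_m − ρ_c)) = Δ, i.e. h = Δ (ρ_m − ρ_c)/ρ_m.
h = 7.9 km × 0.66/3.36 = 1.55 km.

1.55 km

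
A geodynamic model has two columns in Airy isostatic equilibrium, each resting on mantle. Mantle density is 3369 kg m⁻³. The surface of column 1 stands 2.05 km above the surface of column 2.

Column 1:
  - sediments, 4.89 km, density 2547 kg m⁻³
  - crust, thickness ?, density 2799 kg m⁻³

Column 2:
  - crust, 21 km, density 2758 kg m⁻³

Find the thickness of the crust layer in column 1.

27.6 km

Take the compensation level at the base of the deeper column (depth z_c below the surface of column 1) and equate Σ ρ_i t_i down to z_c; mantle fills any gap and the z_c terms cancel.
Column 1: 4.89×2547 + x×2799 + (z_c − 4.89 − x)×3369
Column 2: 2.05×0 + 21×2758 + (z_c − 2.05 − 21)×3369
The z_c×3369 term appears on both sides and cancels. Collect the known terms of each column as K = Σ(ρt)_known − 3369 × (depth of known layers): K_1 = 12454.83 − 3369×4.89 = −4019.58; K_2 = 57918 − 3369×(2.05 + 21) = −19737.45.
Balance: K_1 − x×(3369 − 2799) = K_2, so x = (K_1 − K_2)/(3369 − 2799) = 15717.9/570 = 27.6 km.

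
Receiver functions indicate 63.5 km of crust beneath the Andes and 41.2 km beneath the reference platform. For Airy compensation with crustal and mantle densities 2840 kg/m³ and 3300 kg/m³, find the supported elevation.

3.11 km

Excess crust Δ = 63.5 km − 41.2 km = 22.3 km, split between elevation h and root r with h + r = Δ.
Airy balance ρ_c h = (ρ_m − ρ_c) r gives r = h ρ_c/(ρ_m − ρ_c), so h (1 + ρ_c/(ρ_m − ρ_c)) = Δ, i.e. h = Δ (ρ_m − ρ_c)/ρ_m.
h = 22.3 km × 460/3300 = 3.11 km.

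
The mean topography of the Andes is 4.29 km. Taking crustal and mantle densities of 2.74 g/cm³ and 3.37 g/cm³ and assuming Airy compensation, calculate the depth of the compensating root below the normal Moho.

Balancing pressure at the compensation depth: the weight of the topography is balanced by the buoyancy of the root, ρ_c h = (ρ_m − ρ_c) r.
r = h · ρ_c / (ρ_m − ρ_c) = 4.29 km × 2.74 / (3.37 − 2.74) = 18.7 km.

18.7 km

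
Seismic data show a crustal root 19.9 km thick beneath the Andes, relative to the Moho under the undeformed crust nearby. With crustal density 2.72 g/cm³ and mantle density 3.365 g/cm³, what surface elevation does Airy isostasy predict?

4.72 km

Equating mass per unit area of the two columns: ρ_c h = (ρ_m − ρ_c) r.
h = r (ρ_m − ρ_c) / ρ_c = 19.9 km × (3.365 − 2.72) / 2.72 = 4.72 km.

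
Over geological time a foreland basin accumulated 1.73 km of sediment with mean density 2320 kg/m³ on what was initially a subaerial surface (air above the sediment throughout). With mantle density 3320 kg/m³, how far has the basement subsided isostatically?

1.21 km

Subaerial load: s = t ρ_sed / ρ_m = 1.73 km × 2320/3320 = 1.21 km.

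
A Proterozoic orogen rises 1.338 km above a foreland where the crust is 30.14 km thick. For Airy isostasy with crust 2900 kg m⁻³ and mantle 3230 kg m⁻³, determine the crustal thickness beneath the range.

Root depth r = h ρ_c / (ρ_m − ρ_c) = 1.338 km × 2900 / 330 = 11.76 km.
Total thickness = T + h + r = 30.14 km + 1.338 km + 11.76 km = 43.2 km.

43.2 km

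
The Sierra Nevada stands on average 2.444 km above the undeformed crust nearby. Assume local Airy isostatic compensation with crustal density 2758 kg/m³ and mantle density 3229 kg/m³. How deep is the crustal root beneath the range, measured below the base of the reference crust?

14.3 km

By Archimedes' principle applied to the lithosphere: the weight of the topography is balanced by the buoyancy of the root, ρ_c h = (ρ_m − ρ_c) r.
r = h · ρ_c / (ρ_m − ρ_c) = 2.444 km × 2758 / (3229 − 2758) = 14.3 km.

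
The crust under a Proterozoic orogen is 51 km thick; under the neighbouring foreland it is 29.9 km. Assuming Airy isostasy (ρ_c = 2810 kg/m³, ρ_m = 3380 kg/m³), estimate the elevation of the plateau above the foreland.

3.56 km

Excess crust Δ = 51 km − 29.9 km = 21.1 km, split between elevation h and root r with h + r = Δ.
Airy balance ρ_c h = (ρ_m − ρ_c) r gives r = h ρ_c/(ρ_m − ρ_c), so h (1 + ρ_c/(ρ_m − ρ_c)) = Δ, i.e. h = Δ (ρ_m − ρ_c)/ρ_m.
h = 21.1 km × 570/3380 = 3.56 km.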